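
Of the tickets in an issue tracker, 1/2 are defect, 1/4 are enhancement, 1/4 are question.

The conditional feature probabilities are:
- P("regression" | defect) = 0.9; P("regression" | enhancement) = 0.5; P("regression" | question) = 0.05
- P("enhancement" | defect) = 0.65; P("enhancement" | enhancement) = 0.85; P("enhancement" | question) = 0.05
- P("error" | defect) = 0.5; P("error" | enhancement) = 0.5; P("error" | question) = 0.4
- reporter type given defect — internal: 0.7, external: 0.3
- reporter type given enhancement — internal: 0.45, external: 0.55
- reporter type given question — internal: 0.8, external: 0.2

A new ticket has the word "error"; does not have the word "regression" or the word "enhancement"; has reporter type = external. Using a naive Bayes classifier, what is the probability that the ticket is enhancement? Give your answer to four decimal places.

0.1996

defect: 0.5 × (1−0.9) × (1−0.65) × 0.5 × 0.3 = 0.002625
enhancement: 0.25 × (1−0.5) × (1−0.85) × 0.5 × 0.55 = 0.00515625
question: 0.25 × (1−0.05) × (1−0.05) × 0.4 × 0.2 = 0.01805
P(enhancement | x) = 0.00515625 / 0.02583125 ≈ 0.1996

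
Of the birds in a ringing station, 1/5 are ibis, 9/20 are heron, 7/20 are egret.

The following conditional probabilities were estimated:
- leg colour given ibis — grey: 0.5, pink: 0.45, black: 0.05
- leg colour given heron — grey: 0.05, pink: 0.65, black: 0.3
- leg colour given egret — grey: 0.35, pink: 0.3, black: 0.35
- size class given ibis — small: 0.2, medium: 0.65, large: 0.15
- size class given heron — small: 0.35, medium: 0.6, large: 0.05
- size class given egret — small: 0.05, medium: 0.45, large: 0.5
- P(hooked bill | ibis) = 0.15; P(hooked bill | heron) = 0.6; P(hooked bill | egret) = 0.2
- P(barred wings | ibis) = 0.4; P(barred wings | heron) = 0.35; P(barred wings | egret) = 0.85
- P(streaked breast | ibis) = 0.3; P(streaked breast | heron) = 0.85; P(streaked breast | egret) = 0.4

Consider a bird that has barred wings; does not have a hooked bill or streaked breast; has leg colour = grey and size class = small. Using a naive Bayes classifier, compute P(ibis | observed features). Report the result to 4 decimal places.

0.6411

ibis: 0.2 × 0.5 × 0.2 × (1−0.15) × 0.4 × (1−0.3) = 0.00476
heron: 0.45 × 0.05 × 0.35 × (1−0.6) × 0.35 × (1−0.85) = 0.000165375
egret: 0.35 × 0.35 × 0.05 × (1−0.2) × 0.85 × (1−0.4) = 0.002499
P(ibis | x) = 0.00476 / 0.007424375 ≈ 0.6411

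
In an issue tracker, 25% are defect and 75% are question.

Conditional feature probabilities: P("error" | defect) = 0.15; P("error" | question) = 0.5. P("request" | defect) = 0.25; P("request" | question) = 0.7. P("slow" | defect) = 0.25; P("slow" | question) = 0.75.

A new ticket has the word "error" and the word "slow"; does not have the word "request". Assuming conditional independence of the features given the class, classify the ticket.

question

defect: 0.25 × 0.15 × (1−0.25) × 0.25 = 0.00703125
question: 0.75 × 0.5 × (1−0.7) × 0.75 = 0.084375
Highest score → question.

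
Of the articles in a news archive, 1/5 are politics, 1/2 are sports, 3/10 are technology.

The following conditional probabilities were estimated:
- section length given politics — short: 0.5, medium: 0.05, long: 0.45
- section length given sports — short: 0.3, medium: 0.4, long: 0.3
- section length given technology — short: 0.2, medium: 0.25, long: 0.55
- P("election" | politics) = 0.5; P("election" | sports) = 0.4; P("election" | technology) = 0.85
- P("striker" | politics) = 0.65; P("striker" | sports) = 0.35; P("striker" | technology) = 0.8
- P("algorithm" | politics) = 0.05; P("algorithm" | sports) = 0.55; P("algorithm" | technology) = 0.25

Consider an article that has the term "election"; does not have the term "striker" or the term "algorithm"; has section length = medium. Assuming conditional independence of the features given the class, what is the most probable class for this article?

sports

politics: 0.2 × 0.05 × 0.5 × (1−0.65) × (1−0.05) = 0.0016625
sports: 0.5 × 0.4 × 0.4 × (1−0.35) × (1−0.55) = 0.0234
technology: 0.3 × 0.25 × 0.85 × (1−0.8) × (1−0.25) = 0.0095625
Highest score → sports.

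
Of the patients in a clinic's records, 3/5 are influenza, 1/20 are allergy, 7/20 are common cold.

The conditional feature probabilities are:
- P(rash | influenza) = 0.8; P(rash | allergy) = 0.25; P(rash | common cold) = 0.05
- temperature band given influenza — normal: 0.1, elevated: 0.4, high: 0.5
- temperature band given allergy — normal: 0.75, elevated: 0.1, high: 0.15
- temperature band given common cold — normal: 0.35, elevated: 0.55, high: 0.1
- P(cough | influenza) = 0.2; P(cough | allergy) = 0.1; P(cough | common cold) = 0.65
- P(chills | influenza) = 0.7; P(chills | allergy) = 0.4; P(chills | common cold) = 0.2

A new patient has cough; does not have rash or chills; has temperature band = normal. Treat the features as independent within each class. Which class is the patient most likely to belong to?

common cold

influenza: 0.6 × (1−0.8) × 0.1 × 0.2 × (1−0.7) = 0.00072
allergy: 0.05 × (1−0.25) × 0.75 × 0.1 × (1−0.4) = 0.0016875
common cold: 0.35 × (1−0.05) × 0.35 × 0.65 × (1−0.2) = 0.060515
Highest score → common cold.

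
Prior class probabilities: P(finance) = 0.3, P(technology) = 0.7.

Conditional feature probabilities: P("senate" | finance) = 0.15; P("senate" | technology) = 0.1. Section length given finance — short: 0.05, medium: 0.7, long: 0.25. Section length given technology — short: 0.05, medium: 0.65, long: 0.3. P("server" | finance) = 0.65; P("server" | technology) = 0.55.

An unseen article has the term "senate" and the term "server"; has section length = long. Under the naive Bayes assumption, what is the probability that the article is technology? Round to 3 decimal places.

finance: 0.3 × 0.15 × 0.25 × 0.65 = 0.0073125
technology: 0.7 × 0.1 × 0.3 × 0.55 = 0.01155
P(technology | x) = 0.01155 / 0.0188625 ≈ 0.612

0.612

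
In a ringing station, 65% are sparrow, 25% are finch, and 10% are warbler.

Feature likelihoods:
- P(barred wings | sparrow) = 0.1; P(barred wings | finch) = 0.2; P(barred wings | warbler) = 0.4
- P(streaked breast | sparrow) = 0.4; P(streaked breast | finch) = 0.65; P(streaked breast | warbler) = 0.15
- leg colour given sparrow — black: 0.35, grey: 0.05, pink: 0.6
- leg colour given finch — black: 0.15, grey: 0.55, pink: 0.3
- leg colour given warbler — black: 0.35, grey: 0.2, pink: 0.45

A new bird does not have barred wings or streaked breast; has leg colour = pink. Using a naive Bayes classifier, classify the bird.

sparrow

sparrow: 0.65 × (1−0.1) × (1−0.4) × 0.6 = 0.2106
finch: 0.25 × (1−0.2) × (1−0.65) × 0.3 = 0.021
warbler: 0.1 × (1−0.4) × (1−0.15) × 0.45 = 0.02295
Highest score → sparrow.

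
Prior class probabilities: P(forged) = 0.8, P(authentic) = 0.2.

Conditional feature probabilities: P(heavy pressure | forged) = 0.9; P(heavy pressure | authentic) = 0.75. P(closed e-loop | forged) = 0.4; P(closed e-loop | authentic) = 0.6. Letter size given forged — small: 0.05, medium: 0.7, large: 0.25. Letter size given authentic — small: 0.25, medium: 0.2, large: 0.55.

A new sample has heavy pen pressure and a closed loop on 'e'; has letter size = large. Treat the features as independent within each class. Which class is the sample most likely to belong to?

forged: 0.8 × 0.9 × 0.4 × 0.25 = 0.072
authentic: 0.2 × 0.75 × 0.6 × 0.55 = 0.0495
Highest score → forged.

forged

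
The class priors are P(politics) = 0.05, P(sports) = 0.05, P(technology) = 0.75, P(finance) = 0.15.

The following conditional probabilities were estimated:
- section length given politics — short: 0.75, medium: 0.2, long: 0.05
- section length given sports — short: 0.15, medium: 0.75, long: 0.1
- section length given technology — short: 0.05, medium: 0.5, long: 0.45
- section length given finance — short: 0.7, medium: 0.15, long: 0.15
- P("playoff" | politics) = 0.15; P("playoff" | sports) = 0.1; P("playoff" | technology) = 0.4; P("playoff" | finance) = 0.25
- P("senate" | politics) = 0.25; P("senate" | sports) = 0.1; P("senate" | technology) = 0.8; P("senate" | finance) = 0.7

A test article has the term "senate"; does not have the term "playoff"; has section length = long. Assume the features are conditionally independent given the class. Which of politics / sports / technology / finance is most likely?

technology

politics: 0.05 × 0.05 × (1−0.15) × 0.25 = 0.00053125
sports: 0.05 × 0.1 × (1−0.1) × 0.1 = 0.00045
technology: 0.75 × 0.45 × (1−0.4) × 0.8 = 0.162
finance: 0.15 × 0.15 × (1−0.25) × 0.7 = 0.0118125
Highest score → technology.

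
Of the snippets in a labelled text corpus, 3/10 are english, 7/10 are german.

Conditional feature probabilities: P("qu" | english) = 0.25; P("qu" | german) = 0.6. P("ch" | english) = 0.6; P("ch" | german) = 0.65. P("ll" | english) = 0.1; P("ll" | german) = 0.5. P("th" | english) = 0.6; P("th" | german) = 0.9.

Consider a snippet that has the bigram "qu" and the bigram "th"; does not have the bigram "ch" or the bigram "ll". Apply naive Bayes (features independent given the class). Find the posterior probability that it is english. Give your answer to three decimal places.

english: 0.3 × 0.25 × (1−0.6) × (1−0.1) × 0.6 = 0.0162
german: 0.7 × 0.6 × (1−0.65) × (1−0.5) × 0.9 = 0.06615
P(english | x) = 0.0162 / 0.08235 ≈ 0.197

0.197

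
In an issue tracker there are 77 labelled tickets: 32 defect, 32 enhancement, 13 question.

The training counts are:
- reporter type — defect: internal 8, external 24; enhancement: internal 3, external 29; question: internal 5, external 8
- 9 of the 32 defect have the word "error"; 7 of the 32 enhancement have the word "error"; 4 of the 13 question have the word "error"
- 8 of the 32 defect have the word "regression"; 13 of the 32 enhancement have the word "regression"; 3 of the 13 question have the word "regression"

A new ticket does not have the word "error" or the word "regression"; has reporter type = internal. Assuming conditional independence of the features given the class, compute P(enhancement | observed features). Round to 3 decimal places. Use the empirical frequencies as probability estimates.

defect: (32/77) × (8/32) × (23/32) × (24/32) ≈ 0.0560065
enhancement: (32/77) × (3/32) × (25/32) × (19/32) ≈ 0.0180727
question: (13/77) × (5/13) × (9/13) × (10/13) ≈ 0.0345808
P(enhancement | x) = 0.0180727 / 0.10866 ≈ 0.166

0.166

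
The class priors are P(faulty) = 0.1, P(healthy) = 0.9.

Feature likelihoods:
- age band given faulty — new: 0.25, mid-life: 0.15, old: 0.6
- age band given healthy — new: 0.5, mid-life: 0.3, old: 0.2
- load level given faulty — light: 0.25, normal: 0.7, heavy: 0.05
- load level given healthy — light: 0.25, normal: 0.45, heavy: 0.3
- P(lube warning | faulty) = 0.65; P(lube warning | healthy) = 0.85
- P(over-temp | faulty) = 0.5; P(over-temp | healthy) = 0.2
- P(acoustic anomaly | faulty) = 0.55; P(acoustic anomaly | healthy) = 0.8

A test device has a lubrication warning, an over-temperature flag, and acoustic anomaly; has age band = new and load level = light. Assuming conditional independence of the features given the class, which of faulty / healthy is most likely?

faulty: 0.1 × 0.25 × 0.25 × 0.65 × 0.5 × 0.55 = 0.0011171875
healthy: 0.9 × 0.5 × 0.25 × 0.85 × 0.2 × 0.8 = 0.0153
Highest score → healthy.

healthy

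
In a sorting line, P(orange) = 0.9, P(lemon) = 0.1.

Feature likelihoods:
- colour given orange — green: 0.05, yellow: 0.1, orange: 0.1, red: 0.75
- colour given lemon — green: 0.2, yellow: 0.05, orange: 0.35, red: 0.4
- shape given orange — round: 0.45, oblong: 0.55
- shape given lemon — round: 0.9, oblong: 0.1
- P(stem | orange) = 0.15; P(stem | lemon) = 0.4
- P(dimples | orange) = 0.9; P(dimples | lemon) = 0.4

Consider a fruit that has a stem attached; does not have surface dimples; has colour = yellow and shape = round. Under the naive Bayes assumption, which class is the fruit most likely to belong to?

lemon

orange: 0.9 × 0.1 × 0.45 × 0.15 × (1−0.9) = 0.0006075
lemon: 0.1 × 0.05 × 0.9 × 0.4 × (1−0.4) = 0.00108
Highest score → lemon.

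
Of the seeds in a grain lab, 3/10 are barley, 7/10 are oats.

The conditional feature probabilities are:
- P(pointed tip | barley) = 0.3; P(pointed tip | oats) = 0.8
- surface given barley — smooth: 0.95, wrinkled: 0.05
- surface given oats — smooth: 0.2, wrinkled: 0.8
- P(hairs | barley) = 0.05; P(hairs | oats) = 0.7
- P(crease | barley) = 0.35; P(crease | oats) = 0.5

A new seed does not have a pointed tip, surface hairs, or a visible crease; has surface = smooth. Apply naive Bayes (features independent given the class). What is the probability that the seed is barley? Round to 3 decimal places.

barley: 0.3 × (1−0.3) × 0.95 × (1−0.05) × (1−0.35) = 0.12319125
oats: 0.7 × (1−0.8) × 0.2 × (1−0.7) × (1−0.5) = 0.0042
P(barley | x) = 0.12319125 / 0.12739125 ≈ 0.967

0.967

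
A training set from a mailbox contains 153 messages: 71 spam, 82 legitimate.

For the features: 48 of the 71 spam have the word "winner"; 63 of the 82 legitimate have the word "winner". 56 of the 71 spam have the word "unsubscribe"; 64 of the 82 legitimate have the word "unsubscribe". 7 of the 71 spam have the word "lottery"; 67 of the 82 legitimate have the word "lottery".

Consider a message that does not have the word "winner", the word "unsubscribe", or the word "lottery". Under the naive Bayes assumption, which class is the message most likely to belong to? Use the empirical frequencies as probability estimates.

spam

spam: (71/153) × (23/71) × (15/71) × (64/71) ≈ 0.028628
legitimate: (82/153) × (19/82) × (18/82) × (15/82) ≈ 0.00498653
Highest score → spam.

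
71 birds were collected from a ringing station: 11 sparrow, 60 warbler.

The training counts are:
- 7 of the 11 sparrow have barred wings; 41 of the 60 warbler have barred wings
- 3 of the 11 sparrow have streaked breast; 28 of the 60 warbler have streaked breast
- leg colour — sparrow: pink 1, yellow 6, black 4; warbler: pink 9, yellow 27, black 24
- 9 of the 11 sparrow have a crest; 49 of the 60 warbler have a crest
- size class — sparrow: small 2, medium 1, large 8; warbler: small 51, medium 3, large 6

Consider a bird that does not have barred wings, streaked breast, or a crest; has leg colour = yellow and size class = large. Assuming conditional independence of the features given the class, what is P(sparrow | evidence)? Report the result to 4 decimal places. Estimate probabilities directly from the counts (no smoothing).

0.7151

sparrow: (11/71) × (4/11) × (8/11) × (6/11) × (2/11) × (8/11) ≈ 0.00295524
warbler: (60/71) × (19/60) × (32/60) × (27/60) × (11/60) × (6/60) ≈ 0.00117746
P(sparrow | x) = 0.00295524 / 0.0041327 ≈ 0.7151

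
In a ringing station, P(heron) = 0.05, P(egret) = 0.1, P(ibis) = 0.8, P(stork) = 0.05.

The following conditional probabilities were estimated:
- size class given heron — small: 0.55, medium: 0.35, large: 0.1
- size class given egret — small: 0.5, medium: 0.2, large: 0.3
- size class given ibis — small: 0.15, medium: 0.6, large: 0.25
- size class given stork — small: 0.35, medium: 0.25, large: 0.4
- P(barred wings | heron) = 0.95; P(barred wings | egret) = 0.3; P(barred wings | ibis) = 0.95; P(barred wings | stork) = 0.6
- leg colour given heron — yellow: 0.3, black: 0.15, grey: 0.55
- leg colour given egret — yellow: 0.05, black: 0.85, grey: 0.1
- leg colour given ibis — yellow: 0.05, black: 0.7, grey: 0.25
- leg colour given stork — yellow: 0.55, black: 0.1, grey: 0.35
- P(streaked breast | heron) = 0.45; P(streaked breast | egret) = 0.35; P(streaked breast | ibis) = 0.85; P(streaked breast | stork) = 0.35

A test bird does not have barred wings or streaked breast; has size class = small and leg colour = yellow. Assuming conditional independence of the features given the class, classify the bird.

heron: 0.05 × 0.55 × (1−0.95) × 0.3 × (1−0.45) = 0.000226875
egret: 0.1 × 0.5 × (1−0.3) × 0.05 × (1−0.35) = 0.0011375
ibis: 0.8 × 0.15 × (1−0.95) × 0.05 × (1−0.85) = 0.000045
stork: 0.05 × 0.35 × (1−0.6) × 0.55 × (1−0.35) = 0.0025025
Highest score → stork.

stork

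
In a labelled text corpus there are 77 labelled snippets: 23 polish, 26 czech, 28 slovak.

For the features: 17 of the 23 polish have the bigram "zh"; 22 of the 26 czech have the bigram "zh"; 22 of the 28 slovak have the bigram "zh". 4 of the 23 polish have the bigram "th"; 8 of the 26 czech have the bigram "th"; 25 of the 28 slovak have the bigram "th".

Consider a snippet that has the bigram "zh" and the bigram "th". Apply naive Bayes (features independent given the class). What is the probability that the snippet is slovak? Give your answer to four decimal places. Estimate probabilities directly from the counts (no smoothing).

polish: (23/77) × (17/23) × (4/23) ≈ 0.0383964
czech: (26/77) × (22/26) × (8/26) ≈ 0.0879121
slovak: (28/77) × (22/28) × (25/28) ≈ 0.255102
P(slovak | x) = 0.255102 / 0.3814105 ≈ 0.6688

0.6688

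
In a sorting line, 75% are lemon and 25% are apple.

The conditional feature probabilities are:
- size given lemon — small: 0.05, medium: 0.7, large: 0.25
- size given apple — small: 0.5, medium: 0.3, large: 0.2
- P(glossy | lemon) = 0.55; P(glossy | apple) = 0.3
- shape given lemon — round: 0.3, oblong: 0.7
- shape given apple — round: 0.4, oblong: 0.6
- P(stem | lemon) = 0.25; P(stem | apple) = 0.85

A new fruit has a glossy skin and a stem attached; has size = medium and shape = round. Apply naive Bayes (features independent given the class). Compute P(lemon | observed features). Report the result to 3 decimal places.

0.739

lemon: 0.75 × 0.7 × 0.55 × 0.3 × 0.25 = 0.02165625
apple: 0.25 × 0.3 × 0.3 × 0.4 × 0.85 = 0.00765
P(lemon | x) = 0.02165625 / 0.02930625 ≈ 0.739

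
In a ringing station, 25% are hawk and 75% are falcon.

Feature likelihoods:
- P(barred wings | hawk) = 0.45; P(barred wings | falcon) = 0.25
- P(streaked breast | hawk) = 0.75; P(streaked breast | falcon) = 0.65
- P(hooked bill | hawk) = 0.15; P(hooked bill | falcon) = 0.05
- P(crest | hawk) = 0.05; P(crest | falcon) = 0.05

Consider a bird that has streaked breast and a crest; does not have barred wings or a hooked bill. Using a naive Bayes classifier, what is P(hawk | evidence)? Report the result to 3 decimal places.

hawk: 0.25 × (1−0.45) × 0.75 × (1−0.15) × 0.05 = 0.0043828125
falcon: 0.75 × (1−0.25) × 0.65 × (1−0.05) × 0.05 = 0.0173671875
P(hawk | x) = 0.0043828125 / 0.02175 ≈ 0.202

0.202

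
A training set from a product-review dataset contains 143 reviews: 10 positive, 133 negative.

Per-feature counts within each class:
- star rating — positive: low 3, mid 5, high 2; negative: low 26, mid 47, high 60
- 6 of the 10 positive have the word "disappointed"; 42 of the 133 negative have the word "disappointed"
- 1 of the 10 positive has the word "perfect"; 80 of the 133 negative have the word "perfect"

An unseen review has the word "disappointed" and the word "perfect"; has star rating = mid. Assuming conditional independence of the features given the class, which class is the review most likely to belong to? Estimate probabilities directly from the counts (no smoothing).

positive: (10/143) × (5/10) × (6/10) × (1/10) ≈ 0.0020979
negative: (133/143) × (47/133) × (42/133) × (80/133) ≈ 0.0624306
Highest score → negative.

negative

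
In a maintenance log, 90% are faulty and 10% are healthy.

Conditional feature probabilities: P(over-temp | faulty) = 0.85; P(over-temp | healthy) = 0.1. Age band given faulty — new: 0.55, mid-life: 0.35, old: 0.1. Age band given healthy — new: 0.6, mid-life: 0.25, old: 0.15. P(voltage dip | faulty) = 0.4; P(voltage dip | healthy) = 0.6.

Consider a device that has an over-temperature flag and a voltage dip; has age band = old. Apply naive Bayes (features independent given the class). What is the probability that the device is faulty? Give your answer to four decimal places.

faulty: 0.9 × 0.85 × 0.1 × 0.4 = 0.0306
healthy: 0.1 × 0.1 × 0.15 × 0.6 = 0.0009
P(faulty | x) = 0.0306 / 0.0315 ≈ 0.9714

0.9714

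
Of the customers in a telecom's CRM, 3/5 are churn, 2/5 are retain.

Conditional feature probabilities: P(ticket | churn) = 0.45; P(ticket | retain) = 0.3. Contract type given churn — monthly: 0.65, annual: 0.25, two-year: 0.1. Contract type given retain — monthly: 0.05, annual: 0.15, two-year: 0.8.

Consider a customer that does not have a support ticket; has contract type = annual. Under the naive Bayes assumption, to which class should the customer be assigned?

churn: 0.6 × (1−0.45) × 0.25 = 0.0825
retain: 0.4 × (1−0.3) × 0.15 = 0.042
Highest score → churn.

churn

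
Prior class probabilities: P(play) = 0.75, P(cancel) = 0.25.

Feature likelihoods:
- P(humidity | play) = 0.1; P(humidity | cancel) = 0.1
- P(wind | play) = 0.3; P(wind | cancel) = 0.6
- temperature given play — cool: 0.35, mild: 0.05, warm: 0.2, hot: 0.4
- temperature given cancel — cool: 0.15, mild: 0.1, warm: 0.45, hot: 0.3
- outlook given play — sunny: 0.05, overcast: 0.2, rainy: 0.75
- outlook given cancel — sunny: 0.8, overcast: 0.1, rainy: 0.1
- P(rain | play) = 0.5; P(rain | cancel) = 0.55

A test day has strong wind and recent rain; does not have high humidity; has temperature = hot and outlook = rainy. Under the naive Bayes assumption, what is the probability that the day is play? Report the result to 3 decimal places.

play: 0.75 × (1−0.1) × 0.3 × 0.4 × 0.75 × 0.5 = 0.030375
cancel: 0.25 × (1−0.1) × 0.6 × 0.3 × 0.1 × 0.55 = 0.0022275
P(play | x) = 0.030375 / 0.0326025 ≈ 0.932

0.932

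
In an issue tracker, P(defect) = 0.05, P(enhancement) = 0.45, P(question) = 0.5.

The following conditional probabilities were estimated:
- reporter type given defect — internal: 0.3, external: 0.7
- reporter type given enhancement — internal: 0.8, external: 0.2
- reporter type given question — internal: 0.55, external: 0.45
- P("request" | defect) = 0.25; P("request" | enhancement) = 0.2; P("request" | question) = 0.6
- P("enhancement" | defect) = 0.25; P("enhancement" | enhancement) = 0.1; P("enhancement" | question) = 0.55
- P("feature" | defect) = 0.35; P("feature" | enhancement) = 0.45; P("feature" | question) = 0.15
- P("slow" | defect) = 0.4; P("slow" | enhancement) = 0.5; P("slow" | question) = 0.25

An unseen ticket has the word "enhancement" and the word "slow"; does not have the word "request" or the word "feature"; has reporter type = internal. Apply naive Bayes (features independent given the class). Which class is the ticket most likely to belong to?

defect: 0.05 × 0.3 × (1−0.25) × 0.25 × (1−0.35) × 0.4 = 0.00073125
enhancement: 0.45 × 0.8 × (1−0.2) × 0.1 × (1−0.45) × 0.5 = 0.00792
question: 0.5 × 0.55 × (1−0.6) × 0.55 × (1−0.15) × 0.25 = 0.01285625
Highest score → question.

question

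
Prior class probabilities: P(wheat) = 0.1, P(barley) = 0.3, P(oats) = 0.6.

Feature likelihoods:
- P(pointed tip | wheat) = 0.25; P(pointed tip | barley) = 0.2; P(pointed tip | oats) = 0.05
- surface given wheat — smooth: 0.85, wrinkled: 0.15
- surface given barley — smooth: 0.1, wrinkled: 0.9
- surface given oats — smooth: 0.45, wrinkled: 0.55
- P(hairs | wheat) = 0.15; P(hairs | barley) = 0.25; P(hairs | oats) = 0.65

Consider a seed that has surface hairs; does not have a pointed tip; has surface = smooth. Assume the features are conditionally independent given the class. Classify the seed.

wheat: 0.1 × (1−0.25) × 0.85 × 0.15 = 0.0095625
barley: 0.3 × (1−0.2) × 0.1 × 0.25 = 0.006
oats: 0.6 × (1−0.05) × 0.45 × 0.65 = 0.166725
Highest score → oats.

oats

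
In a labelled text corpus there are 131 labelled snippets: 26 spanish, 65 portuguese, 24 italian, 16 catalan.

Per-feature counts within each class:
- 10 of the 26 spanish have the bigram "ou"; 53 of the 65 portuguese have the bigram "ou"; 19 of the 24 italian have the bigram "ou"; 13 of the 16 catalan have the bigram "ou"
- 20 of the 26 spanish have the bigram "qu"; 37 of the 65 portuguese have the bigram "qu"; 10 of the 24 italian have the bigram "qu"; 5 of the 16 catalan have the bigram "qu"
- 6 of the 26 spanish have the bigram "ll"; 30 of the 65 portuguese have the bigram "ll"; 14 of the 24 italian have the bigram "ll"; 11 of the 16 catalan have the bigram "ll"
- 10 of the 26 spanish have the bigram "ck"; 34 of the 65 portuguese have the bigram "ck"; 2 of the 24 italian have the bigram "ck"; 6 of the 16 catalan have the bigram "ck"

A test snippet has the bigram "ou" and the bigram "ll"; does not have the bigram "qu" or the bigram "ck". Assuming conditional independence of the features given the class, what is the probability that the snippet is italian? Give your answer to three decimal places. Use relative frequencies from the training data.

spanish: (26/131) × (10/26) × (6/26) × (6/26) × (16/26) ≈ 0.00250168
portuguese: (65/131) × (53/65) × (28/65) × (30/65) × (31/65) ≈ 0.0383624
italian: (24/131) × (19/24) × (14/24) × (14/24) × (22/24) ≈ 0.0452405
catalan: (16/131) × (13/16) × (11/16) × (11/16) × (10/16) ≈ 0.0293155
P(italian | x) = 0.0452405 / 0.11542008 ≈ 0.392

0.392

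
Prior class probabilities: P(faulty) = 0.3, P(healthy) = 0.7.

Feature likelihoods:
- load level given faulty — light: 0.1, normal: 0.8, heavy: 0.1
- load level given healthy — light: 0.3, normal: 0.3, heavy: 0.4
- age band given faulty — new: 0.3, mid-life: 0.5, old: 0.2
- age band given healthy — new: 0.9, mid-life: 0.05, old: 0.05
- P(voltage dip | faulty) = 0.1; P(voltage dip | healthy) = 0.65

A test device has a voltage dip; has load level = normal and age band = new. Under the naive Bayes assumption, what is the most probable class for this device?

healthy

faulty: 0.3 × 0.8 × 0.3 × 0.1 = 0.0072
healthy: 0.7 × 0.3 × 0.9 × 0.65 = 0.12285
Highest score → healthy.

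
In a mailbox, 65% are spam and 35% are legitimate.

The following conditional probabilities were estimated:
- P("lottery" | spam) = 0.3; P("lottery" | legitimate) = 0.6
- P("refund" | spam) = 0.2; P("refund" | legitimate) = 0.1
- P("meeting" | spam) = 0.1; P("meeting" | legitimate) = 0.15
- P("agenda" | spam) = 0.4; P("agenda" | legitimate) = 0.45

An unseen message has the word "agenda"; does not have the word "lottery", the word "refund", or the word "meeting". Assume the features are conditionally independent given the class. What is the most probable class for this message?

spam

spam: 0.65 × (1−0.3) × (1−0.2) × (1−0.1) × 0.4 = 0.13104
legitimate: 0.35 × (1−0.6) × (1−0.1) × (1−0.15) × 0.45 = 0.048195
Highest score → spam.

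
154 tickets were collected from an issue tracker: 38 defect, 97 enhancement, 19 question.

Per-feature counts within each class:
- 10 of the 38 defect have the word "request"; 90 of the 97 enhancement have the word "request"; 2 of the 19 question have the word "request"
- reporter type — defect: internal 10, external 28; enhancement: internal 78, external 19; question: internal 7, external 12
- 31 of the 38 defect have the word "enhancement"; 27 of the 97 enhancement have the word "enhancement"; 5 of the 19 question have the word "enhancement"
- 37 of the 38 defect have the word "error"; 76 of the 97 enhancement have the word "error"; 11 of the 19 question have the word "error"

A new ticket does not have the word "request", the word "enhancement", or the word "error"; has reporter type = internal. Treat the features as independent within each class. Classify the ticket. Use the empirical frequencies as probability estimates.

defect: (38/154) × (28/38) × (10/38) × (7/38) × (1/38) ≈ 0.000231945
enhancement: (97/154) × (7/97) × (78/97) × (70/97) × (21/97) ≈ 0.0057105
question: (19/154) × (17/19) × (7/19) × (14/19) × (8/19) ≈ 0.0126178
Highest score → question.

question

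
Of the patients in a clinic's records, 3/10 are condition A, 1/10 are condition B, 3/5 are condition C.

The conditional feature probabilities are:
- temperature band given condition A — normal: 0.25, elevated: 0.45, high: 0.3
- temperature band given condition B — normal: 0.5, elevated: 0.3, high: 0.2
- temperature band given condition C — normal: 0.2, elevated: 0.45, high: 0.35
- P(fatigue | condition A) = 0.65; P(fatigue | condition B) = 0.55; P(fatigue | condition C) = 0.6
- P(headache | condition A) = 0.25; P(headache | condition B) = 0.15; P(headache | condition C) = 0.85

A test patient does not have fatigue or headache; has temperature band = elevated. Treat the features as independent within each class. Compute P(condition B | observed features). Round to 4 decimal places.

0.1818

condition A: 0.3 × 0.45 × (1−0.65) × (1−0.25) = 0.0354375
condition B: 0.1 × 0.3 × (1−0.55) × (1−0.15) = 0.011475
condition C: 0.6 × 0.45 × (1−0.6) × (1−0.85) = 0.0162
P(condition B | x) = 0.011475 / 0.0631125 ≈ 0.1818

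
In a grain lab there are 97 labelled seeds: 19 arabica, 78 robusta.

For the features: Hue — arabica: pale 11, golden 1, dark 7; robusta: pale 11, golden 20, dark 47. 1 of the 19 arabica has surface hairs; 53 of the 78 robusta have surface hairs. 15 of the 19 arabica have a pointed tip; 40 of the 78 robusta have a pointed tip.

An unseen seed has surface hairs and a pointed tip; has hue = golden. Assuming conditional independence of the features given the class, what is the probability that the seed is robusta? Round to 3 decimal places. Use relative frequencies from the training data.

arabica: (19/97) × (1/19) × (1/19) × (15/19) ≈ 0.000428363
robusta: (78/97) × (20/78) × (53/78) × (40/78) ≈ 0.0718464
P(robusta | x) = 0.0718464 / 0.072274763 ≈ 0.994

0.994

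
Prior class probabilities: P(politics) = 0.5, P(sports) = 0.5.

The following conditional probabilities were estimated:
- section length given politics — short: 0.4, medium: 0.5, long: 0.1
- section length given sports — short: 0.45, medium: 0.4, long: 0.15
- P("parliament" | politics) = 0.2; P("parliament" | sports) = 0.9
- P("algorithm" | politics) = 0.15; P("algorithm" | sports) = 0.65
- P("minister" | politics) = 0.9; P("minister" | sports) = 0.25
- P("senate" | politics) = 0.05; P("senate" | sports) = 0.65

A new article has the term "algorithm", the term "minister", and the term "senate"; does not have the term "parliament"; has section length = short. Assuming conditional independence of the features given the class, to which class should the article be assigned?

sports

politics: 0.5 × 0.4 × (1−0.2) × 0.15 × 0.9 × 0.05 = 0.00108
sports: 0.5 × 0.45 × (1−0.9) × 0.65 × 0.25 × 0.65 = 0.0023765625
Highest score → sports.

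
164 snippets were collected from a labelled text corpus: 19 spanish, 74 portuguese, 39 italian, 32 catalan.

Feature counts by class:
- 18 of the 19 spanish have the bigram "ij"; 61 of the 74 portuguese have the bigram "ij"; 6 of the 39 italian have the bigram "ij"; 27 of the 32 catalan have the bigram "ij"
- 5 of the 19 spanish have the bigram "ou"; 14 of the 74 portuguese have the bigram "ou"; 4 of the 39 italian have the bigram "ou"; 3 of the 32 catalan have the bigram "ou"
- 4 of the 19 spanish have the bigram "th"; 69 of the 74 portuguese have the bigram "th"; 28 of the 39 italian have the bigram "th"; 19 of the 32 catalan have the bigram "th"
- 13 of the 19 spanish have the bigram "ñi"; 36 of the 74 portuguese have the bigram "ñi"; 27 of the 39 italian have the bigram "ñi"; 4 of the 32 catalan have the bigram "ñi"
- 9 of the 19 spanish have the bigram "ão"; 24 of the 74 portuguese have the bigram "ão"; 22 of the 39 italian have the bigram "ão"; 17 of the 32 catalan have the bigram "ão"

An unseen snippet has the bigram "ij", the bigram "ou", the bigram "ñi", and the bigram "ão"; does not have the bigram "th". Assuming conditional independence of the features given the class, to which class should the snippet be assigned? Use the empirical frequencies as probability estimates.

spanish

spanish: (19/164) × (18/19) × (5/19) × (15/19) × (13/19) × (9/19) ≈ 0.00739029
portuguese: (74/164) × (61/74) × (14/74) × (5/74) × (36/74) × (24/74) ≈ 0.000750189
italian: (39/164) × (6/39) × (4/39) × (11/39) × (27/39) × (22/39) ≈ 0.000413322
catalan: (32/164) × (27/32) × (3/32) × (13/32) × (4/32) × (17/32) ≈ 0.000416384
Highest score → spanish.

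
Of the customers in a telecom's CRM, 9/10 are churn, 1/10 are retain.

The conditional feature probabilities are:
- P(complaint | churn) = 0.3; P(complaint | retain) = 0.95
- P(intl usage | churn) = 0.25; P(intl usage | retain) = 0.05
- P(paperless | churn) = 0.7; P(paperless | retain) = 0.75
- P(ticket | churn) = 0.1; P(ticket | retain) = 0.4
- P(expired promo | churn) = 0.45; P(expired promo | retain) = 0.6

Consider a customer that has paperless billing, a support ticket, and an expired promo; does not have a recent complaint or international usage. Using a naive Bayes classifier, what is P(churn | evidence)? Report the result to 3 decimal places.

0.946

churn: 0.9 × (1−0.3) × (1−0.25) × 0.7 × 0.1 × 0.45 = 0.01488375
retain: 0.1 × (1−0.95) × (1−0.05) × 0.75 × 0.4 × 0.6 = 0.000855
P(churn | x) = 0.01488375 / 0.01573875 ≈ 0.946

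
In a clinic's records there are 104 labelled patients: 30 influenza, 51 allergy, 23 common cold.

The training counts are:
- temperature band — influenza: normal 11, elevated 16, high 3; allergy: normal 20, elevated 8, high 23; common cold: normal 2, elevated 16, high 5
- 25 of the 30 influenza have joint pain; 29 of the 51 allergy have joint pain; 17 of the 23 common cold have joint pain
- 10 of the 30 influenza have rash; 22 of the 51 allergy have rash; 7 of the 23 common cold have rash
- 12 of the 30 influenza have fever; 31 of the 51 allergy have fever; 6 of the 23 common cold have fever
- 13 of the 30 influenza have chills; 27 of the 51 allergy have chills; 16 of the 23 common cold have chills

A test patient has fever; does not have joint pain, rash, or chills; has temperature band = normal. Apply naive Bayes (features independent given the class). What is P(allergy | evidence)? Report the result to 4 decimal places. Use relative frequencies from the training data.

0.8210

influenza: (30/104) × (11/30) × (5/30) × (20/30) × (12/30) × (17/30) ≈ 0.00266382
allergy: (51/104) × (20/51) × (22/51) × (29/51) × (31/51) × (24/51) ≈ 0.013493
common cold: (23/104) × (2/23) × (6/23) × (16/23) × (6/23) × (7/23) ≈ 0.00027708
P(allergy | x) = 0.013493 / 0.0164339 ≈ 0.8210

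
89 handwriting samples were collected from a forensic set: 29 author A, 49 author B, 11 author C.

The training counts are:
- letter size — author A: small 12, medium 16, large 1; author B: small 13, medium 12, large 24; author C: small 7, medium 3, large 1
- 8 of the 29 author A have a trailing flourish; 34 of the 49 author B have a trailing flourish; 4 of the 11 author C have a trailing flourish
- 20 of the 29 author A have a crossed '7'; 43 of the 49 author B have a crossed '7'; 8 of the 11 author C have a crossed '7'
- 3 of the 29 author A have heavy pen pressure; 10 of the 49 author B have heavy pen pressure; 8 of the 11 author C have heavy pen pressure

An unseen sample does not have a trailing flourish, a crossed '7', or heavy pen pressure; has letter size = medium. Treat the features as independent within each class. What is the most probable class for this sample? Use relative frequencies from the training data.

author A: (29/89) × (16/29) × (21/29) × (9/29) × (26/29) ≈ 0.0362219
author B: (49/89) × (12/49) × (15/49) × (6/49) × (39/49) ≈ 0.00402263
author C: (11/89) × (3/11) × (7/11) × (3/11) × (3/11) ≈ 0.00159549
Highest score → author A.

author A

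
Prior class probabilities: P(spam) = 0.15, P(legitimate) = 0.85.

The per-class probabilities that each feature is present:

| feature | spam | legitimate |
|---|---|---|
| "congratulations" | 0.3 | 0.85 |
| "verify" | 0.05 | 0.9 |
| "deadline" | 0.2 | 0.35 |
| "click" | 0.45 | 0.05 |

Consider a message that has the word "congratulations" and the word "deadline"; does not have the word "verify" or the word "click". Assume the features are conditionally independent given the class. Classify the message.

spam: 0.15 × 0.3 × (1−0.05) × 0.2 × (1−0.45) = 0.0047025
legitimate: 0.85 × 0.85 × (1−0.9) × 0.35 × (1−0.05) = 0.024023125
Highest score → legitimate.

legitimate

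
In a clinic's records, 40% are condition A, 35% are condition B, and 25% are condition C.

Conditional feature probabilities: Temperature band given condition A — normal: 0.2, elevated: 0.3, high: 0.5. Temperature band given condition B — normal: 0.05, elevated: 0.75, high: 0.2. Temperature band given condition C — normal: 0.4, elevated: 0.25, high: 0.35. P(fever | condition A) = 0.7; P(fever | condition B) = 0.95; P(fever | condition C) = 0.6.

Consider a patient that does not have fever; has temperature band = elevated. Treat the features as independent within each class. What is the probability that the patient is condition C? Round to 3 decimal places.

0.337

condition A: 0.4 × 0.3 × (1−0.7) = 0.036
condition B: 0.35 × 0.75 × (1−0.95) = 0.013125
condition C: 0.25 × 0.25 × (1−0.6) = 0.025
P(condition C | x) = 0.025 / 0.074125 ≈ 0.337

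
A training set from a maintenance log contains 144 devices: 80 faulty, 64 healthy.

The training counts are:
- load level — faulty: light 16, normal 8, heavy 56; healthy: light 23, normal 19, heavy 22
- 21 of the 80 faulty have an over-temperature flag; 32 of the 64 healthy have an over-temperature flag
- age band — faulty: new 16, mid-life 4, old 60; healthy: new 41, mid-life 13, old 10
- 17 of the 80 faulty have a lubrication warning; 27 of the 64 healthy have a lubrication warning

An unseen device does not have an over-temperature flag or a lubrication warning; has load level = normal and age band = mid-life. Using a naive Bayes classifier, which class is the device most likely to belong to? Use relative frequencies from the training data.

faulty: (80/144) × (8/80) × (59/80) × (4/80) × (63/80) = 0.00161328125
healthy: (64/144) × (19/64) × (32/64) × (13/64) × (37/64) ≈ 0.00774723
Highest score → healthy.

healthy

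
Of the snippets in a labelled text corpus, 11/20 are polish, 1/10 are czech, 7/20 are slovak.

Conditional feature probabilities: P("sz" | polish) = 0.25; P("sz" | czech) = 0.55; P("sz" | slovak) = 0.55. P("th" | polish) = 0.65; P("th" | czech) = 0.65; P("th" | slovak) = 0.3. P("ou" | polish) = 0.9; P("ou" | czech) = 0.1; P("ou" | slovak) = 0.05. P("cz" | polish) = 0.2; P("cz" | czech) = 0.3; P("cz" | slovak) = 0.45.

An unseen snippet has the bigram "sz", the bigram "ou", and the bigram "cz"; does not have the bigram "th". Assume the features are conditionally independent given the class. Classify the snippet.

polish

polish: 0.55 × 0.25 × (1−0.65) × 0.9 × 0.2 = 0.0086625
czech: 0.1 × 0.55 × (1−0.65) × 0.1 × 0.3 = 0.0005775
slovak: 0.35 × 0.55 × (1−0.3) × 0.05 × 0.45 = 0.003031875
Highest score → polish.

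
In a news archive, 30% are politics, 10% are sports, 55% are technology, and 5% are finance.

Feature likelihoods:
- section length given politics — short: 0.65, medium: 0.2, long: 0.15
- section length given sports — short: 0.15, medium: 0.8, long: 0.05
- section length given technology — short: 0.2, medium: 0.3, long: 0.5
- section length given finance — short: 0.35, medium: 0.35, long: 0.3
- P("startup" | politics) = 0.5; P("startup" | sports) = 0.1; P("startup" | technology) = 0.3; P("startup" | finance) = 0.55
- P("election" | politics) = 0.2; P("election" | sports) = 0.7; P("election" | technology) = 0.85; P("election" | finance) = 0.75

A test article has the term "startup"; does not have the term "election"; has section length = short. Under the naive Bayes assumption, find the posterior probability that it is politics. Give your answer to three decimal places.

politics: 0.3 × 0.65 × 0.5 × (1−0.2) = 0.078
sports: 0.1 × 0.15 × 0.1 × (1−0.7) = 0.00045
technology: 0.55 × 0.2 × 0.3 × (1−0.85) = 0.00495
finance: 0.05 × 0.35 × 0.55 × (1−0.75) = 0.00240625
P(politics | x) = 0.078 / 0.08580625 ≈ 0.909

0.909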